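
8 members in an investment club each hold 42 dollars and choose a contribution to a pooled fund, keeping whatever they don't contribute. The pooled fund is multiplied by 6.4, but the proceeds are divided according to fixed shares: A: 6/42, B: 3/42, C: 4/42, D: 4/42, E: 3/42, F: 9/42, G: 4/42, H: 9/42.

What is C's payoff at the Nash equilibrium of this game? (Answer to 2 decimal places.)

93.20 dollars

Each unit j contributes comes back to j as 6.4 × (j's share), so j prefers to contribute only if that share exceeds 1/6.4 = 0.1563; otherwise keeping the unit dominates.
F and H are above the threshold, contributing 42 each; the remaining 6 contribute 0. Total contributed: 84.
C keeps 42 and receives 6.4 × 84 × 4/42 = 51.20 from the pooled fund, for a payoff of 93.20.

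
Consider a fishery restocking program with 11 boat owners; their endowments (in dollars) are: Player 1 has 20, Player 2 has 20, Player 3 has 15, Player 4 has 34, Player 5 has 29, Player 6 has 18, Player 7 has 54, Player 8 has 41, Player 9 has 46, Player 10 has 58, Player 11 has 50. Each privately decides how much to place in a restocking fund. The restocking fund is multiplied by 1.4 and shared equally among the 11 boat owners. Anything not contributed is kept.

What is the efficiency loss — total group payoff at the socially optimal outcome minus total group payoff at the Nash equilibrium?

154.00 dollars

The private return per contributed unit is 1.4/11 = 0.1273 < 1 for every player regardless of endowment, so the Nash equilibrium is zero contribution and the group total is Σ E_j = 20 + 20 + 15 + 34 + 29 + 18 + 54 + 41 + 46 + 58 + 50 = 385.
Each contributed unit returns 1.400 to the group, so the social optimum is full contribution by everyone: group total = 1.400 × 385 = 539.00.
Efficiency loss = (1.400 − 1) × 385 = 154.00.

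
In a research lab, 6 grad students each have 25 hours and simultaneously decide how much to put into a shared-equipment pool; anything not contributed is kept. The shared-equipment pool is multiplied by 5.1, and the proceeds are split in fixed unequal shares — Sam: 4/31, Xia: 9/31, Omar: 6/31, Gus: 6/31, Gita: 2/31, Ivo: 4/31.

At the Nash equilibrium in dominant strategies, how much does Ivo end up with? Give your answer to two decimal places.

41.45 hours

Player j's private return per contributed unit is 5.1 × (j's share). Contributing is weakly dominant for j when that share is at least 1/5.1 = 0.1961, and contributing 0 is dominant otherwise.
Xia alone (share 9/31) is above the threshold, contributing 25; the remaining 5 contribute 0. Total contributed: 25.
Ivo keeps 25 and receives 5.1 × 25 × 4/31 = 16.45 from the shared-equipment pool, for a payoff of 41.45.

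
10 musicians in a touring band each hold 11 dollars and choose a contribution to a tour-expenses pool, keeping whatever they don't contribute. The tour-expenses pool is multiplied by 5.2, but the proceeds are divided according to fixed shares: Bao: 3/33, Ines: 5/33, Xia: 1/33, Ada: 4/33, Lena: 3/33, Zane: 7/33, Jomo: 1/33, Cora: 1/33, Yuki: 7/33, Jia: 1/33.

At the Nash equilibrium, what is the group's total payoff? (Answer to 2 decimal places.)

Player j's private return per contributed unit is 5.2 × (j's share). Contributing is weakly dominant for j when that share is at least 1/5.2 = 0.1923, and contributing 0 is dominant otherwise.
Zane and Yuki are above the threshold, contributing 11 each; the remaining 8 contribute 0. Total contributed: 22.
The tour-expenses pool pays out 5.2 × 22 = 114.40 in total (split across the unequal shares, but the aggregate is all that matters for the group sum).
The 8 free-riders keep 11 each, adding 88. Group total = 88 + 114.40 = 202.40.

202.40 dollars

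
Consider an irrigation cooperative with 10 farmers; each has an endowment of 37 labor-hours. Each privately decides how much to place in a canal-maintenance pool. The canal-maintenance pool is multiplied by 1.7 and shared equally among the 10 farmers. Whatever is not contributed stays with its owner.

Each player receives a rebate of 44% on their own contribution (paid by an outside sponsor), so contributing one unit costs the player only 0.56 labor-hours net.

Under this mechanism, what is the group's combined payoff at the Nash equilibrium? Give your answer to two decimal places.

With the mechanism, a contributed unit returns (1.7/10) / 0.56 = 0.3036 per unit of net cost — still below 1 — so contributing 0 remains dominant for every player.
At the Nash equilibrium no one contributes; group total payoff = 10 × 37 = 370.

370.00 labor-hours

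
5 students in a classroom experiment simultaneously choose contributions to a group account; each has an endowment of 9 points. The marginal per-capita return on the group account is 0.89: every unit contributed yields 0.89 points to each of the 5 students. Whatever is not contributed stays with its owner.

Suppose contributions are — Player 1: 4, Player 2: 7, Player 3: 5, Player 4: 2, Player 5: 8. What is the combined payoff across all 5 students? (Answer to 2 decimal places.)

Total contributed: 4 + 7 + 5 + 2 + 8 = 26; total kept: 5 × 9 − 26 = 19.
The group account pays out 0.89 × 5 × 26 = 115.70 in aggregate.
Group total = 19 + 115.70 = 134.70.

134.70 points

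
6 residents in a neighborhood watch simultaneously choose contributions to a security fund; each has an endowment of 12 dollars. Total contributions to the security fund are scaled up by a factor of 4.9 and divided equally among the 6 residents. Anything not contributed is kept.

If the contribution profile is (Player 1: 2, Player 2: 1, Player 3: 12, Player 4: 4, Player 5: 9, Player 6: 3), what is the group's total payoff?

192.90 dollars

Total contributed: 2 + 1 + 12 + 4 + 9 + 3 = 31; total kept: 6 × 12 − 31 = 41.
The security fund pays out 4.9 × 31 = 151.90 in aggregate.
Group total = 41 + 151.90 = 192.90.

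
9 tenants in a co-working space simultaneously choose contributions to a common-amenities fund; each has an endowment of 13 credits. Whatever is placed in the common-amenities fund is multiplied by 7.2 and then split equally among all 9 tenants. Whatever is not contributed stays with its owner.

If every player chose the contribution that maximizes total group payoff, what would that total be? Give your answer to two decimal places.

Each contributed unit returns 7.200 to the group as a whole (0.8000 to each of 9 players), which exceeds 1, so the social optimum is full contribution: group total = 7.200 × 117 = 842.40.

842.40 credits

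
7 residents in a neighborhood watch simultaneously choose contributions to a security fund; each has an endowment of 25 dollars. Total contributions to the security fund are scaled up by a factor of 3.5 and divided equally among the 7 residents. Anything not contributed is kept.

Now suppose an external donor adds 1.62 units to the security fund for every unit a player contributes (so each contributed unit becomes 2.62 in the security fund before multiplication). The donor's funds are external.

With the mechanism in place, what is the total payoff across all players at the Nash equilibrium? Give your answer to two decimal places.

With the mechanism, a contributed unit returns 3.5 × 2.62 / 7 = 1.3100 per unit of net cost to the contributor — now above 1 — so contributing fully is weakly dominant for every player.
So the Nash equilibrium is full contribution by all 7; the group earns 3.5 × 2.62 × 175 = 1604.75.

1604.75 dollars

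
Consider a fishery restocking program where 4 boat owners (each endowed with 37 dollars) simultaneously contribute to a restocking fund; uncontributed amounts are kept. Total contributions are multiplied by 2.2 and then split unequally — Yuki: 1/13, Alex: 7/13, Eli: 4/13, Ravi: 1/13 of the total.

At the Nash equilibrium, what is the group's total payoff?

192.40 dollars

Each unit j contributes comes back to j as 2.2 × (j's share), so j prefers to contribute only if that share exceeds 1/2.2 = 0.4545; otherwise keeping the unit dominates.
The only share above 0.4545 is Alex's 7/13, contributing 37; the remaining 3 contribute 0. Total contributed: 37.
The restocking fund pays out 2.2 × 37 = 81.40 in total (split across the unequal shares, but the aggregate is all that matters for the group sum).
The 3 free-riders keep 37 each, adding 111. Group total = 111 + 81.40 = 192.40.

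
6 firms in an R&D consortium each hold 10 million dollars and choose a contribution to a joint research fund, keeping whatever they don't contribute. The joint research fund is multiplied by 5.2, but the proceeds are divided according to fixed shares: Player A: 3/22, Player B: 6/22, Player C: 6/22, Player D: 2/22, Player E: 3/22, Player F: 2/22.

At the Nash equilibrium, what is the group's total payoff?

144.00 million dollars

Player j's private return per contributed unit is 5.2 × (j's share). Contributing is weakly dominant for j when that share is at least 1/5.2 = 0.1923, and contributing 0 is dominant otherwise.
Player B and Player C are above the threshold, contributing 10 each; the remaining 4 contribute 0. Total contributed: 20.
The joint research fund pays out 5.2 × 20 = 104.00 in total (split across the unequal shares, but the aggregate is all that matters for the group sum).
The 4 free-riders keep 10 each, adding 40. Group total = 40 + 104.00 = 144.00.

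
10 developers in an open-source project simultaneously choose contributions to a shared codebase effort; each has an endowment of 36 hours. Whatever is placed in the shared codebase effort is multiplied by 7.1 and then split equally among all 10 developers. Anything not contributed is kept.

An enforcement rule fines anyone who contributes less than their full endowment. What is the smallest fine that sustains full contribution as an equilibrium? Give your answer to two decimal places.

Given the others contribute fully, the best deviation is to contribute 0 (any partial contribution still incurs the fine and gives up units whose private return 0.7100 is below 1).
Deviating from 36 to 0 saves 36 hours but forfeits the deviator's share of the drop in the shared codebase effort: 7.1/10 × 36 = 25.56.
So the deviation gain is 36 − 25.56 = 10.44, and the fine must be at least 10.44 hours to wipe it out.

10.44 hours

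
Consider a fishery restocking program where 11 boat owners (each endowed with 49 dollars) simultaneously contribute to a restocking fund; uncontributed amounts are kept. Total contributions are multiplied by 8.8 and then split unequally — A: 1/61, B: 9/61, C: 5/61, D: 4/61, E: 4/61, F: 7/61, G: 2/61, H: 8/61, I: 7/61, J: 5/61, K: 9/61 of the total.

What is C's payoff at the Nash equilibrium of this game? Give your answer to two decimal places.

225.72 dollars

A player with share s gets back 8.8·s per unit contributed, so full contribution is dominant for anyone with s > 1/8.8 = 0.1136 and zero contribution is dominant for anyone below.
The shares above 0.1136 belong to B, F, H, I and K, contributing 49 each; the remaining 6 contribute 0. Total contributed: 245.
C keeps 49 and receives 8.8 × 245 × 5/61 = 176.72 from the restocking fund, for a payoff of 225.72.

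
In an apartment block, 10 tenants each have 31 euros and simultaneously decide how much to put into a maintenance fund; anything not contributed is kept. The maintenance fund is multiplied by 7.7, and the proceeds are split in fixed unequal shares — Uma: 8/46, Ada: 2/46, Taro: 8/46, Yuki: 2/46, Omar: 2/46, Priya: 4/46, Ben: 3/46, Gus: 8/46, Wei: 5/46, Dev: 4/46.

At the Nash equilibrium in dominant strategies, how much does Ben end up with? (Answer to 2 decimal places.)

Player j's private return per contributed unit is 7.7 × (j's share). Contributing is weakly dominant for j when that share is at least 1/7.7 = 0.1299, and contributing 0 is dominant otherwise.
Uma, Taro and Gus clear that bar, contributing 31 each; the remaining 7 contribute 0. Total contributed: 93.
Ben keeps 31 and receives 7.7 × 93 × 3/46 = 46.70 from the maintenance fund, for a payoff of 77.70.

77.70 euros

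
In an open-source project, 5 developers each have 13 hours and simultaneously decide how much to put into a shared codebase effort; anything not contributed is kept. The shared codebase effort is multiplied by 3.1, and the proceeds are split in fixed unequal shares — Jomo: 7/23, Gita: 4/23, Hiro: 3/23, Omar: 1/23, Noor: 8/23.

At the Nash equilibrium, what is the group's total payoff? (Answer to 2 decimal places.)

Each unit j contributes comes back to j as 3.1 × (j's share), so j prefers to contribute only if that share exceeds 1/3.1 = 0.3226; otherwise keeping the unit dominates.
Noor alone (share 8/23) is above the threshold, contributing 13; the remaining 4 contribute 0. Total contributed: 13.
The shared codebase effort pays out 3.1 × 13 = 40.30 in total (split across the unequal shares, but the aggregate is all that matters for the group sum).
The 4 free-riders keep 13 each, adding 52. Group total = 52 + 40.30 = 92.30.

92.30 hours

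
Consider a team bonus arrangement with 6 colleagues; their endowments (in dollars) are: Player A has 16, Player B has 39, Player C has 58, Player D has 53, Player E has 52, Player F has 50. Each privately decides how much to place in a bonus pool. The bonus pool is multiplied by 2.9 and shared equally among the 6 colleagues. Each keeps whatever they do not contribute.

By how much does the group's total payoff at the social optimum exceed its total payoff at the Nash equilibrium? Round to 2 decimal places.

509.20 dollars

The private return per contributed unit is 2.9/6 = 0.4833 < 1 for every player regardless of endowment, so the Nash equilibrium is zero contribution and the group total is Σ E_j = 16 + 39 + 58 + 53 + 52 + 50 = 268.
Each contributed unit returns 2.900 to the group, so the social optimum is full contribution by everyone: group total = 2.900 × 268 = 777.20.
Efficiency loss = (2.900 − 1) × 268 = 509.20.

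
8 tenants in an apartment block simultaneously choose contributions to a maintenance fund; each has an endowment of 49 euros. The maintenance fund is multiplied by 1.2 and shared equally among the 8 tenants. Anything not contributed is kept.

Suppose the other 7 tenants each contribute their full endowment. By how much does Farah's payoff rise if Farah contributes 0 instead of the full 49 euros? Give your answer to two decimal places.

41.65 euros

Switching from a contribution of 49 to 0 lets Farah keep an extra 49 euros, but lowers the maintenance fund by 49, which costs Farah their own share of that drop: 1.2/8 × 49 = 7.35.
Net gain = 49 − 7.35 = 41.65. The private return per contributed unit (0.1500) is below 1, so free-riding is indeed the best response regardless of what the others do.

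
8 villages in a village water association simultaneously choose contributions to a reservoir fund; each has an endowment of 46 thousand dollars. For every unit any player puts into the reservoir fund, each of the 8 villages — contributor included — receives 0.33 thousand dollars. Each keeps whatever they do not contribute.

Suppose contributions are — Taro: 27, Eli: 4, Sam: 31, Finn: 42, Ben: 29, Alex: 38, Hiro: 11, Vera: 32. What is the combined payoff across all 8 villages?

Total contributed: 27 + 4 + 31 + 42 + 29 + 38 + 11 + 32 = 214; total kept: 8 × 46 − 214 = 154.
The reservoir fund pays out 0.33 × 8 × 214 = 564.96 in aggregate.
Group total = 154 + 564.96 = 718.96.

718.96 thousand dollars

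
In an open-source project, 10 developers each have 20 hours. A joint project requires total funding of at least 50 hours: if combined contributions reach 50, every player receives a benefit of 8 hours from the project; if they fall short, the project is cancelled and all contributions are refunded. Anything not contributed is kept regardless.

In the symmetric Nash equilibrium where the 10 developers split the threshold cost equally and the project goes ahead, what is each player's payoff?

23 hours

Equal share of the threshold: 50/10 = 5.
At this profile no one gains by cutting their contribution: any cut drops the total below 50, the project is cancelled, contributions are refunded, and the deviator ends with 20, which is less than 20 − 5 + 8 = 23. Contributing more than 5 just wastes the excess. So contributing exactly 5 is a best response.
Each player's payoff: 20 − 5 + 8 = 23.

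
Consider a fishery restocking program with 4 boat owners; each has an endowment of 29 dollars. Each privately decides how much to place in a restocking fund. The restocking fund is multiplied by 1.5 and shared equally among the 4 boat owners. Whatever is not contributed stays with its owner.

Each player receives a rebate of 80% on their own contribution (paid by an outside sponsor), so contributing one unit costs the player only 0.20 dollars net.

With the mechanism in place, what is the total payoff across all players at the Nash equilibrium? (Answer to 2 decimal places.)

266.80 dollars

Under the mechanism each unit contributed yields (1.5/4) / 0.20 = 1.8750 back to its contributor per unit of net cost, which exceeds 1, making full contribution the dominant choice for everyone.
At the Nash equilibrium everyone contributes 29. Group total payoff = 4 × (29 × 0.80 + 1.5 × 29) = 266.80.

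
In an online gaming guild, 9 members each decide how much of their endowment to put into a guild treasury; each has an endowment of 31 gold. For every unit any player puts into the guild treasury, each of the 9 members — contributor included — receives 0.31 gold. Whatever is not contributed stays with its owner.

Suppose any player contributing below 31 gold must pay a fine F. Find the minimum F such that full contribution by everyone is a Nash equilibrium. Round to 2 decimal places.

21.39 gold

Given the others contribute fully, the best deviation is to contribute 0 (any partial contribution still incurs the fine and gives up units whose private return 0.31 is below 1).
Deviating from 31 to 0 saves 31 gold but forfeits the deviator's share of the drop in the guild treasury: 0.31 × 31 = 9.61.
So the deviation gain is 31 − 9.61 = 21.39, and the fine must be at least 21.39 gold to wipe it out.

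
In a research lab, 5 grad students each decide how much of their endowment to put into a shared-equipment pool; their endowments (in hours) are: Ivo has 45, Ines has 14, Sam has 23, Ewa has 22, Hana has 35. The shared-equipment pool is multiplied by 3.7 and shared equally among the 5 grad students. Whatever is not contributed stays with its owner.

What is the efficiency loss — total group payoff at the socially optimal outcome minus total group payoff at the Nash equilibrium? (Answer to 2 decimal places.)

375.30 hours

The private return per contributed unit is 3.7/5 = 0.7400 < 1 for every player regardless of endowment, so the Nash equilibrium is zero contribution and the group total is Σ E_j = 45 + 14 + 23 + 22 + 35 = 139.
Each contributed unit returns 3.700 to the group, so the social optimum is full contribution by everyone: group total = 3.700 × 139 = 514.30.
Efficiency loss = (3.700 − 1) × 139 = 375.30.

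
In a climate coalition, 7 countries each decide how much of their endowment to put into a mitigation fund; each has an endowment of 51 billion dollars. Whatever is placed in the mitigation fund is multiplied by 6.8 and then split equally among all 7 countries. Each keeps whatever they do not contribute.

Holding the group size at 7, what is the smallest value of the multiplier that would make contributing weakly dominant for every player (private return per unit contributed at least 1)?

A contributed unit returns (multiplier)/7 to its contributor.
This reaches 1 exactly when the multiplier is 7.

7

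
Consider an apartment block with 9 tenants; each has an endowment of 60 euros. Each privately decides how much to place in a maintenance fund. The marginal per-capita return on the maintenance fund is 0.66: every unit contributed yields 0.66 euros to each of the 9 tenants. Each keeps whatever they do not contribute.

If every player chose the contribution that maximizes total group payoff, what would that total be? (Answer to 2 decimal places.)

3207.60 euros

Each contributed unit returns 5.940 to the group as a whole (0.66 to each of 9 players), which exceeds 1, so the social optimum is full contribution: group total = 5.940 × 540 = 3207.60.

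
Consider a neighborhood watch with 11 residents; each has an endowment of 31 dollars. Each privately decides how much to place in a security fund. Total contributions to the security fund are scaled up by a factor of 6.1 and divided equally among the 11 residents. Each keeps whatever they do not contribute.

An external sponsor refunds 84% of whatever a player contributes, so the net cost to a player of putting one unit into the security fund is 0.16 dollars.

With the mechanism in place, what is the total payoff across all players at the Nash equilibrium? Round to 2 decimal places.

Under the mechanism each unit contributed yields (6.1/11) / 0.16 = 3.4659 back to its contributor per unit of net cost, which exceeds 1, making full contribution the dominant choice for everyone.
At the Nash equilibrium everyone contributes 31. Group total payoff = 11 × (31 × 0.84 + 6.1 × 31) = 2366.54.

2366.54 dollars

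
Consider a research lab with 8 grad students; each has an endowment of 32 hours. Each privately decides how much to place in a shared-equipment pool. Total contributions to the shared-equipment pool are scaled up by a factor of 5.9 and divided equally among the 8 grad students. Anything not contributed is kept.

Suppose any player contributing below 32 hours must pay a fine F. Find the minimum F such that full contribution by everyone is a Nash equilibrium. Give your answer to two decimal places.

8.40 hours

Given the others contribute fully, the best deviation is to contribute 0 (any partial contribution still incurs the fine and gives up units whose private return 0.7375 is below 1).
Deviating from 32 to 0 saves 32 hours but forfeits the deviator's share of the drop in the shared-equipment pool: 5.9/8 × 32 = 23.60.
So the deviation gain is 32 − 23.60 = 8.40, and the fine must be at least 8.40 hours to wipe it out.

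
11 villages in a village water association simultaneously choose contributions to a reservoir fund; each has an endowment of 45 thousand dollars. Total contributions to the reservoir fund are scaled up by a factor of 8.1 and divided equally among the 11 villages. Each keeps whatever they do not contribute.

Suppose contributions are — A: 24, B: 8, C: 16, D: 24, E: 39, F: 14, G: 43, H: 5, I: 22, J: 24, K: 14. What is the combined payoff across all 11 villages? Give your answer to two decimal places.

Total contributed: 24 + 8 + 16 + 24 + 39 + 14 + 43 + 5 + 22 + 24 + 14 = 233; total kept: 11 × 45 − 233 = 262.
The reservoir fund pays out 8.1 × 233 = 1887.30 in aggregate.
Group total = 262 + 1887.30 = 2149.30.

2149.30 thousand dollars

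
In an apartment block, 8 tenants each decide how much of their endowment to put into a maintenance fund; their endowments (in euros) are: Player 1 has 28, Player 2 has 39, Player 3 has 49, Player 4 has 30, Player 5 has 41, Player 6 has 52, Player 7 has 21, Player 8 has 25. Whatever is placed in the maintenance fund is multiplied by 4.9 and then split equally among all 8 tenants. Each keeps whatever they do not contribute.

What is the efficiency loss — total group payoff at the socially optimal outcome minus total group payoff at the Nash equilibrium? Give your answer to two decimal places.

1111.50 euros

The private return per contributed unit is 4.9/8 = 0.6125 < 1 for every player regardless of endowment, so the Nash equilibrium is zero contribution and the group total is Σ E_j = 28 + 39 + 49 + 30 + 41 + 52 + 21 + 25 = 285.
Each contributed unit returns 4.900 to the group, so the social optimum is full contribution by everyone: group total = 4.900 × 285 = 1396.50.
Efficiency loss = (4.900 − 1) × 285 = 1111.50.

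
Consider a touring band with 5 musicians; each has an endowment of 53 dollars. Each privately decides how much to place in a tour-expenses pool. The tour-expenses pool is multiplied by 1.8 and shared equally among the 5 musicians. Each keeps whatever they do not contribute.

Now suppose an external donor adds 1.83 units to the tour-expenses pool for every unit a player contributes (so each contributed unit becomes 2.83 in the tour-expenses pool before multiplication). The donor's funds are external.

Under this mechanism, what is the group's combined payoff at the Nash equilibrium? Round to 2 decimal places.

Under the mechanism each unit contributed yields 1.8 × 2.83 / 5 = 1.0188 back to its contributor per unit of net cost, which exceeds 1, making full contribution the dominant choice for everyone.
At the Nash equilibrium everyone contributes 53. Group total payoff = 1.8 × 2.83 × 265 = 1349.91.

1349.91 dollars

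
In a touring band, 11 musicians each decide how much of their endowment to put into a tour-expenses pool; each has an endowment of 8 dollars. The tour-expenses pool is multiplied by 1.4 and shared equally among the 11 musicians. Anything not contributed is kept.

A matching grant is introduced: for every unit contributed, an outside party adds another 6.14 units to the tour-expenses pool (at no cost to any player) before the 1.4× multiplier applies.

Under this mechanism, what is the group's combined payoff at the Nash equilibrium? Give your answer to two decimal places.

88.00 dollars

With the mechanism, a contributed unit returns 1.4 × 7.14 / 11 = 0.9087 per unit of net cost — still below 1 — so contributing 0 remains dominant for every player.
Everyone keeps their endowment and the group total is 11 × 8 = 88.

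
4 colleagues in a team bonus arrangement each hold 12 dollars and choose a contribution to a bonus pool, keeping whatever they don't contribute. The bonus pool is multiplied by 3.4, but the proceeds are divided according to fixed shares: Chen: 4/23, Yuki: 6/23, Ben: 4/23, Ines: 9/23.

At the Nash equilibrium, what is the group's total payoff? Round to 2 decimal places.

Player j's private return per contributed unit is 3.4 × (j's share). Contributing is weakly dominant for j when that share is at least 1/3.4 = 0.2941, and contributing 0 is dominant otherwise.
Only Ines (9/23) clears that bar, contributing 12; the remaining 3 contribute 0. Total contributed: 12.
The bonus pool pays out 3.4 × 12 = 40.80 in total (split across the unequal shares, but the aggregate is all that matters for the group sum).
The 3 free-riders keep 12 each, adding 36. Group total = 36 + 40.80 = 76.80.

76.80 dollars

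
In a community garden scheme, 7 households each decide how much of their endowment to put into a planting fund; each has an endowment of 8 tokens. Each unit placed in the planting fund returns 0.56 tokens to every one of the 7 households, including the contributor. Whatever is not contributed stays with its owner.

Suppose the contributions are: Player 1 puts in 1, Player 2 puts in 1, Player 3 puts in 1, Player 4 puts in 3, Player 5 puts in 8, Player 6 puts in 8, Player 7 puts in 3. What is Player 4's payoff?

Total contributed: 1 + 1 + 1 + 3 + 8 + 8 + 3 = 25.
Each receives 0.56 × 25 = 14.00 from the planting fund.
Player 4 keeps 8 − 3 = 5, so Player 4's payoff is 5 + 14.00 = 19.00.

19.00 tokens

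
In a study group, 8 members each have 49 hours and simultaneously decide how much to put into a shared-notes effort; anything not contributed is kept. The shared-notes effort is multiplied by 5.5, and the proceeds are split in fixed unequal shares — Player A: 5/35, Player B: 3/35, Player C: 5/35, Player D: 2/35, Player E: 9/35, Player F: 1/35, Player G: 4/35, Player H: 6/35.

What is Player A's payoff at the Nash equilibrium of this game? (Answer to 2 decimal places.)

87.50 hours

Player j's private return per contributed unit is 5.5 × (j's share). Contributing is weakly dominant for j when that share is at least 1/5.5 = 0.1818, and contributing 0 is dominant otherwise.
The only share above 0.1818 is Player E's 9/35, contributing 49; the remaining 7 contribute 0. Total contributed: 49.
Player A keeps 49 and receives 5.5 × 49 × 5/35 = 38.50 from the shared-notes effort, for a payoff of 87.50.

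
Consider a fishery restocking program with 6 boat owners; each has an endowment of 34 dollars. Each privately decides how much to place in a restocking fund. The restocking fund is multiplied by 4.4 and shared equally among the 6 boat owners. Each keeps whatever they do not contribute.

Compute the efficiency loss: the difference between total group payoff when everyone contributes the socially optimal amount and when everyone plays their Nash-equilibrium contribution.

693.60 dollars

Each contributed unit returns 4.4/6 = 0.7333 to its contributor — below 1 — so contributing 0 is dominant for every player. At the Nash equilibrium everyone keeps their 34, and the group total is 6 × 34 = 204.
Each contributed unit returns 4.400 to the group as a whole (0.7333 to each of 6 players), which exceeds 1, so the social optimum is full contribution: group total = 4.400 × 204 = 897.60.
Efficiency loss = 897.60 − 204 = 693.60.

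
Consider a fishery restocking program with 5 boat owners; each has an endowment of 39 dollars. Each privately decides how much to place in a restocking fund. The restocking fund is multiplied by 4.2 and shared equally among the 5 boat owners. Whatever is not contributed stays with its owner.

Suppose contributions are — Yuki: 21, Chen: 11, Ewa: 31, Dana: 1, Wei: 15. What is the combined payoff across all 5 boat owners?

Total contributed: 21 + 11 + 31 + 1 + 15 = 79; total kept: 5 × 39 − 79 = 116.
The restocking fund pays out 4.2 × 79 = 331.80 in aggregate.
Group total = 116 + 331.80 = 447.80.

447.80 dollars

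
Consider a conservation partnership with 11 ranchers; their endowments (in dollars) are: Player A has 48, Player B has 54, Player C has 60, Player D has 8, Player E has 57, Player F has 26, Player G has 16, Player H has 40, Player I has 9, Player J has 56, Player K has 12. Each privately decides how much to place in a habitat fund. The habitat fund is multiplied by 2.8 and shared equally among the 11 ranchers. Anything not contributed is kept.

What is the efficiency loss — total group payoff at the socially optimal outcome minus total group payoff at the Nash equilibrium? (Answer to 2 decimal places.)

694.80 dollars

The private return per contributed unit is 2.8/11 = 0.2545 < 1 for every player regardless of endowment, so the Nash equilibrium is zero contribution and the group total is Σ E_j = 48 + 54 + 60 + 8 + 57 + 26 + 16 + 40 + 9 + 56 + 12 = 386.
Each contributed unit returns 2.800 to the group, so the social optimum is full contribution by everyone: group total = 2.800 × 386 = 1080.80.
Efficiency loss = (2.800 − 1) × 386 = 694.80.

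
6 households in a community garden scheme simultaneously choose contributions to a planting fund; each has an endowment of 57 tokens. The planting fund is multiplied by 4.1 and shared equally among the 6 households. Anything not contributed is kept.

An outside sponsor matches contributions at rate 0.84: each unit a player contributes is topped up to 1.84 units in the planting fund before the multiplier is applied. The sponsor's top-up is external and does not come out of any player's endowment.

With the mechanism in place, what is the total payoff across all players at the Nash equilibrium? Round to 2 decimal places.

Under the mechanism each unit contributed yields 4.1 × 1.84 / 6 = 1.2573 back to its contributor per unit of net cost, which exceeds 1, making full contribution the dominant choice for everyone.
So the Nash equilibrium is full contribution by all 6; the group earns 4.1 × 1.84 × 342 = 2580.05.

2580.05 tokens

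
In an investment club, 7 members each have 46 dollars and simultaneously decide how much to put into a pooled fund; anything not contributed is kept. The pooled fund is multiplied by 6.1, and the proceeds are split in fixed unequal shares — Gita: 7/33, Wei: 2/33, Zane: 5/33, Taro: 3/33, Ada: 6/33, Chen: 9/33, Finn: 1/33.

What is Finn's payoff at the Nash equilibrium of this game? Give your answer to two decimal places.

Player j's private return per contributed unit is 6.1 × (j's share). Contributing is weakly dominant for j when that share is at least 1/6.1 = 0.1639, and contributing 0 is dominant otherwise.
The shares above 0.1639 belong to Gita, Ada and Chen, contributing 46 each; the remaining 4 contribute 0. Total contributed: 138.
Finn keeps 46 and receives 6.1 × 138 × 1/33 = 25.51 from the pooled fund, for a payoff of 71.51.

71.51 dollars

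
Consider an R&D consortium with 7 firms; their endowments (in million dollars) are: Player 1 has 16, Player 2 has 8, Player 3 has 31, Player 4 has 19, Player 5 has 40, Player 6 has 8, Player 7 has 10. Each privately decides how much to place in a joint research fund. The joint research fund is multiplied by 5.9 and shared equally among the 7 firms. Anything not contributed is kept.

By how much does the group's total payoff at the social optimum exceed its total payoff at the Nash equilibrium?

646.80 million dollars

The private return per contributed unit is 5.9/7 = 0.8429 < 1 for every player regardless of endowment, so the Nash equilibrium is zero contribution and the group total is Σ E_j = 16 + 8 + 31 + 19 + 40 + 8 + 10 = 132.
Each contributed unit returns 5.900 to the group, so the social optimum is full contribution by everyone: group total = 5.900 × 132 = 778.80.
Efficiency loss = (5.900 − 1) × 132 = 646.80.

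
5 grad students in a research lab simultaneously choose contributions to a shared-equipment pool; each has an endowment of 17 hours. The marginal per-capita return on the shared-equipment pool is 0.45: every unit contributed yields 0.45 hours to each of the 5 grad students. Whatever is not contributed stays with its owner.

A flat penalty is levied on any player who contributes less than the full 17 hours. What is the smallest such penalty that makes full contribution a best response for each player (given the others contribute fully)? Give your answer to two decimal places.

9.35 hours

Given the others contribute fully, the best deviation is to contribute 0 (any partial contribution still incurs the fine and gives up units whose private return 0.45 is below 1).
Deviating from 17 to 0 saves 17 hours but forfeits the deviator's share of the drop in the shared-equipment pool: 0.45 × 17 = 7.65.
So the deviation gain is 17 − 7.65 = 9.35, and the fine must be at least 9.35 hours to wipe it out.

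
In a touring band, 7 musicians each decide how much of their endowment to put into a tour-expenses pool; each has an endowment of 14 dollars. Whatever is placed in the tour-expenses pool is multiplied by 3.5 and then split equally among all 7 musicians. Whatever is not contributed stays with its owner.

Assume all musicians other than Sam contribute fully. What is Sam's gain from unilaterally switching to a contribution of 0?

Switching from a contribution of 14 to 0 lets Sam keep an extra 14 dollars, but lowers the tour-expenses pool by 14, which costs Sam their own share of that drop: 3.5/7 × 14 = 7.00.
Net gain = 14 − 7.00 = 7.00. The private return per contributed unit (0.5000) is below 1, so free-riding is indeed the best response regardless of what the others do.

7.00 dollars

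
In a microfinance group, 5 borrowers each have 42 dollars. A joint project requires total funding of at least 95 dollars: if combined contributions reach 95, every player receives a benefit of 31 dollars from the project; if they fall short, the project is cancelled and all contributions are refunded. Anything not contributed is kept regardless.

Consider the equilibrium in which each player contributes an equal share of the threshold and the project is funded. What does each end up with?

Equal share of the threshold: 95/5 = 19.
At this profile no one gains by cutting their contribution: any cut drops the total below 95, the project is cancelled, contributions are refunded, and the deviator ends with 42, which is less than 42 − 19 + 31 = 54. Contributing more than 19 just wastes the excess. So contributing exactly 19 is a best response.
Each player's payoff: 42 − 19 + 31 = 54.

54 dollars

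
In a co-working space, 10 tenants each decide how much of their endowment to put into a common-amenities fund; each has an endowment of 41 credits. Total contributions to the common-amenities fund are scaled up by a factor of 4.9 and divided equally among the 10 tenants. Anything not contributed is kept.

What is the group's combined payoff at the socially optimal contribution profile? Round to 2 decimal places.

Each contributed unit returns 4.900 to the group as a whole (0.4900 to each of 10 players), which exceeds 1, so the social optimum is full contribution: group total = 4.900 × 410 = 2009.00.

2009.00 credits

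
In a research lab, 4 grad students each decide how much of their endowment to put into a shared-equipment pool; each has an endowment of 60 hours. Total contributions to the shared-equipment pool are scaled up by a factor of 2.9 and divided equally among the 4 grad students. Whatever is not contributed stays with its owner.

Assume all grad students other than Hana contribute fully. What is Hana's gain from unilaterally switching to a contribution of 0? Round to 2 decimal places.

Switching from a contribution of 60 to 0 lets Hana keep an extra 60 hours, but lowers the shared-equipment pool by 60, which costs Hana their own share of that drop: 2.9/4 × 60 = 43.50.
Net gain = 60 − 43.50 = 16.50. The private return per contributed unit (0.7250) is below 1, so free-riding is indeed the best response regardless of what the others do.

16.50 hours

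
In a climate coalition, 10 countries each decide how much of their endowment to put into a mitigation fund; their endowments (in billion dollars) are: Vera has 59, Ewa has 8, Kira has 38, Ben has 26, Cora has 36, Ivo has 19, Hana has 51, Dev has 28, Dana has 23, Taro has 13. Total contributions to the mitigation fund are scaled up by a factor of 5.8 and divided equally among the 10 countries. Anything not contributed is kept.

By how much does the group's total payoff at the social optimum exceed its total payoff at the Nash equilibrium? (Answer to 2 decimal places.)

The private return per contributed unit is 5.8/10 = 0.5800 < 1 for every player regardless of endowment, so the Nash equilibrium is zero contribution and the group total is Σ E_j = 59 + 8 + 38 + 26 + 36 + 19 + 51 + 28 + 23 + 13 = 301.
Each contributed unit returns 5.800 to the group, so the social optimum is full contribution by everyone: group total = 5.800 × 301 = 1745.80.
Efficiency loss = (5.800 − 1) × 301 = 1444.80.

1444.80 billion dollars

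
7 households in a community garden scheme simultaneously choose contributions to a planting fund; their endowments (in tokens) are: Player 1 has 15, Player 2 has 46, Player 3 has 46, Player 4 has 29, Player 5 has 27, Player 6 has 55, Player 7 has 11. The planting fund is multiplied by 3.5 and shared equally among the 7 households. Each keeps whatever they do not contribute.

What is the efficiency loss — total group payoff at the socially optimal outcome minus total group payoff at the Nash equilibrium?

572.50 tokens

The private return per contributed unit is 3.5/7 = 0.5000 < 1 for every player regardless of endowment, so the Nash equilibrium is zero contribution and the group total is Σ E_j = 15 + 46 + 46 + 29 + 27 + 55 + 11 = 229.
Each contributed unit returns 3.500 to the group, so the social optimum is full contribution by everyone: group total = 3.500 × 229 = 801.50.
Efficiency loss = (3.500 − 1) × 229 = 572.50.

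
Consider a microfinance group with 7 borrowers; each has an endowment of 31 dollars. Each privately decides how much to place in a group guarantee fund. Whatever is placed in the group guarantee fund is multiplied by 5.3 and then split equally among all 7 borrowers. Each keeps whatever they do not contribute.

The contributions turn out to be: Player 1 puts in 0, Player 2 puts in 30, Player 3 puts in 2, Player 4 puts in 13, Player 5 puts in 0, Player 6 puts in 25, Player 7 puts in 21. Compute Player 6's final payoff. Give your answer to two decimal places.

Total contributed: 0 + 30 + 2 + 13 + 0 + 25 + 21 = 91.
Each receives 5.3 × 91 / 7 = 68.90 from the group guarantee fund.
Player 6 keeps 31 − 25 = 6, so Player 6's payoff is 6 + 68.90 = 74.90.

74.90 dollars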